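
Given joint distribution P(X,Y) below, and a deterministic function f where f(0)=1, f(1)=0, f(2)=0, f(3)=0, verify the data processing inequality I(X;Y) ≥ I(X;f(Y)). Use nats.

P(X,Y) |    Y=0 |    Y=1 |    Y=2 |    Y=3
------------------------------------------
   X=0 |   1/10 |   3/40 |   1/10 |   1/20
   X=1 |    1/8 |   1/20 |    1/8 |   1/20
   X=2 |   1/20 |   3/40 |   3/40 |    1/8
I(X;Y) = 0.0495, I(X;f(Y)) = 0.0199, inequality holds: 0.0495 ≥ 0.0199

Data Processing Inequality: For any Markov chain X → Y → Z, we have I(X;Y) ≥ I(X;Z).

Here Z = f(Y) is a deterministic function of Y, forming X → Y → Z.

Original I(X;Y) = 0.0495 nats

After applying f:
P(X,Z) where Z=f(Y):
- P(X,Z=0) = P(X,Y=1) + P(X,Y=2) + P(X,Y=3)
- P(X,Z=1) = P(X,Y=0)

I(X;Z) = I(X;f(Y)) = 0.0199 nats

Verification: 0.0495 ≥ 0.0199 ✓

Information cannot be created by processing; the function f can only lose information about X.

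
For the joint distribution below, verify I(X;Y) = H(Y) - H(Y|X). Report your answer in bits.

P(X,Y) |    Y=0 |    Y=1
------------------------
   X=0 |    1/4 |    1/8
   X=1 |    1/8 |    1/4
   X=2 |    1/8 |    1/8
I(X;Y) = 0.0613 bits

Mutual information has multiple equivalent forms:
- I(X;Y) = H(X) - H(X|Y)
- I(X;Y) = H(Y) - H(Y|X)
- I(X;Y) = H(X) + H(Y) - H(X,Y)

Computing all quantities:
H(X) = 1.5613, H(Y) = 1.0000, H(X,Y) = 2.5000
H(X|Y) = 1.5000, H(Y|X) = 0.9387

Verification:
H(X) - H(X|Y) = 1.5613 - 1.5000 = 0.0613
H(Y) - H(Y|X) = 1.0000 - 0.9387 = 0.0613
H(X) + H(Y) - H(X,Y) = 1.5613 + 1.0000 - 2.5000 = 0.0613

All forms give I(X;Y) = 0.0613 bits. ✓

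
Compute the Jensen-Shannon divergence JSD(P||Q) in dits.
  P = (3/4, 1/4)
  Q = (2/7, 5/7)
0.0487 dits

Jensen-Shannon divergence is:
JSD(P||Q) = 0.5 × D_KL(P||M) + 0.5 × D_KL(Q||M)
where M = 0.5 × (P + Q) is the mixture distribution.

M = 0.5 × (3/4, 1/4) + 0.5 × (2/7, 5/7) = (0.517857, 0.482143)

D_KL(P||M) = 0.0493 dits
D_KL(Q||M) = 0.0481 dits

JSD(P||Q) = 0.5 × 0.0493 + 0.5 × 0.0481 = 0.0487 dits

Unlike KL divergence, JSD is symmetric and bounded: 0 ≤ JSD ≤ log(2).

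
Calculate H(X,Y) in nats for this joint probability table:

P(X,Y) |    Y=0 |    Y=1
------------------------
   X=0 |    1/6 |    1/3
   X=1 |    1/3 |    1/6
1.3297 nats

Joint entropy is H(X,Y) = -Σ_{x,y} p(x,y) log p(x,y).

Summing over all non-zero entries:
H(X,Y) = -[1/6·log_e(1/6) + 1/3·log_e(1/3) + 1/3·log_e(1/3) + 1/6·log_e(1/6)]
H(X,Y) = 1.3297 nats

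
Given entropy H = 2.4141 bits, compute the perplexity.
5.3299

Perplexity is 2^H (or exp(H) for natural log).

H = 2.4141 bits
Perplexity = 2^2.4141 = 5.3299

Interpretation: The model's uncertainty is equivalent to choosing uniformly among 5.3 options.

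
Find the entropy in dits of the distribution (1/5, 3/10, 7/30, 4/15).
0.5972 dits

Shannon entropy is H(X) = -Σ p(x) log p(x).

For P = (1/5, 3/10, 7/30, 4/15):
H = -1/5 × log_10(1/5) -3/10 × log_10(3/10) -7/30 × log_10(7/30) -4/15 × log_10(4/15)
H = 0.5972 dits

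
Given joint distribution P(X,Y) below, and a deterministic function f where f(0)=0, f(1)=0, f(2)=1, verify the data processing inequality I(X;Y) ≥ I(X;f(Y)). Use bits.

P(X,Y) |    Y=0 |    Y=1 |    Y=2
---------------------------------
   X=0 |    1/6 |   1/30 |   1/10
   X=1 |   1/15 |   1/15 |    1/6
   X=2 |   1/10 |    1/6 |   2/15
I(X;Y) = 0.1076, I(X;f(Y)) = 0.0308, inequality holds: 0.1076 ≥ 0.0308

Data Processing Inequality: For any Markov chain X → Y → Z, we have I(X;Y) ≥ I(X;Z).

Here Z = f(Y) is a deterministic function of Y, forming X → Y → Z.

Original I(X;Y) = 0.1076 bits

After applying f:
P(X,Z) where Z=f(Y):
- P(X,Z=0) = P(X,Y=0) + P(X,Y=1)
- P(X,Z=1) = P(X,Y=2)

I(X;Z) = I(X;f(Y)) = 0.0308 bits

Verification: 0.1076 ≥ 0.0308 ✓

Information cannot be created by processing; the function f can only lose information about X.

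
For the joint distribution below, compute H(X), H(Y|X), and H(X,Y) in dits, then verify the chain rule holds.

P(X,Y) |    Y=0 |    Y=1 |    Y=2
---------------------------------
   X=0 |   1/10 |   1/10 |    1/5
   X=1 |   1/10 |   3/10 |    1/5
H(X,Y) = 0.7365, H(X) = 0.2923, H(Y|X) = 0.4442 (all in dits)

Chain rule: H(X,Y) = H(X) + H(Y|X)

Left side — joint entropy directly:
H(X,Y) = -Σ p(x,y) log p(x,y) = 0.7365 dits

Right side — compute H(Y|X) from the conditional distributions:
P(X) = (2/5, 3/5), so H(X) = 0.2923 dits
H(Y|X) = Σ_x P(X=x) · H(Y|X=x):
  P(Y|X=0) = (1/4, 1/4, 1/2), H(Y|X=0) = 0.4515, weight P(X=0) = 2/5
  P(Y|X=1) = (1/6, 1/2, 1/3), H(Y|X=1) = 0.4392, weight P(X=1) = 3/5
H(Y|X) = 0.4442 dits

H(X) + H(Y|X) = 0.2923 + 0.4442 = 0.7365 dits

Both sides equal 0.7365 dits. ✓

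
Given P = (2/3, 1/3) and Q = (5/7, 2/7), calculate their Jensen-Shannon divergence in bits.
0.0019 bits

Jensen-Shannon divergence is:
JSD(P||Q) = 0.5 × D_KL(P||M) + 0.5 × D_KL(Q||M)
where M = 0.5 × (P + Q) is the mixture distribution.

M = 0.5 × (2/3, 1/3) + 0.5 × (5/7, 2/7) = (0.690476, 0.309524)

D_KL(P||M) = 0.0019 bits
D_KL(Q||M) = 0.0019 bits

JSD(P||Q) = 0.5 × 0.0019 + 0.5 × 0.0019 = 0.0019 bits

Unlike KL divergence, JSD is symmetric and bounded: 0 ≤ JSD ≤ log(2).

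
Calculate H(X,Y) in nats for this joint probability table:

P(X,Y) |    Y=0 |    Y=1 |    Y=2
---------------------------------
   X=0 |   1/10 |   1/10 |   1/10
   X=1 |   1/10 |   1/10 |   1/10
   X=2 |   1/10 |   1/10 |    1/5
2.1640 nats

Joint entropy is H(X,Y) = -Σ_{x,y} p(x,y) log p(x,y).

Summing over all non-zero entries:
H(X,Y) = -[1/10·log_e(1/10) + 1/10·log_e(1/10) + 1/10·log_e(1/10) + 1/10·log_e(1/10) + 1/10·log_e(1/10) + 1/10·log_e(1/10) + 1/10·log_e(1/10) + 1/10·log_e(1/10) + 1/5·log_e(1/5)]
H(X,Y) = 2.1640 nats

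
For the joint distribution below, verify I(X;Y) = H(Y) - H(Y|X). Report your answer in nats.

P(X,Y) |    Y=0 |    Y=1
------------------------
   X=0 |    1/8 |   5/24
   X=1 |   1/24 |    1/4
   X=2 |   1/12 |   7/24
I(X;Y) = 0.0236 nats

Mutual information has multiple equivalent forms:
- I(X;Y) = H(X) - H(X|Y)
- I(X;Y) = H(Y) - H(Y|X)
- I(X;Y) = H(X) + H(Y) - H(X,Y)

Computing all quantities:
H(X) = 1.0934, H(Y) = 0.5623, H(X,Y) = 1.6322
H(X|Y) = 1.0698, H(Y|X) = 0.5388

Verification:
H(X) - H(X|Y) = 1.0934 - 1.0698 = 0.0236
H(Y) - H(Y|X) = 0.5623 - 0.5388 = 0.0236
H(X) + H(Y) - H(X,Y) = 1.0934 + 0.5623 - 1.6322 = 0.0236

All forms give I(X;Y) = 0.0236 nats. ✓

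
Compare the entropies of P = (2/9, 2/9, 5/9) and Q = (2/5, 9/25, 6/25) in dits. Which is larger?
Q

Computing entropies in dits:
H(P) = 0.4321
H(Q) = 0.4677

Distribution Q has higher entropy.

Intuition: The distribution closer to uniform (more spread out) has higher entropy.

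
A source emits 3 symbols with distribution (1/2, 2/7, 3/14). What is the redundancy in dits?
0.0278 dits

Redundancy measures how far a source is from maximum entropy:
R = H_max - H(X)

Maximum entropy for 3 symbols: H_max = log_10(3) = 0.4771 dits
Actual entropy: H(X) = 0.4493 dits
Redundancy: R = 0.4771 - 0.4493 = 0.0278 dits

This redundancy represents potential for compression: the source could be compressed by 0.0278 dits per symbol.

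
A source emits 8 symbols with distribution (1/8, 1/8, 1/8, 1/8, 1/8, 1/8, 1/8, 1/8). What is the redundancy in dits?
0.0000 dits

Redundancy measures how far a source is from maximum entropy:
R = H_max - H(X)

Maximum entropy for 8 symbols: H_max = log_10(8) = 0.9031 dits
Actual entropy: H(X) = 0.9031 dits
Redundancy: R = 0.9031 - 0.9031 = 0.0000 dits

This redundancy represents potential for compression: the source could be compressed by 0.0000 dits per symbol.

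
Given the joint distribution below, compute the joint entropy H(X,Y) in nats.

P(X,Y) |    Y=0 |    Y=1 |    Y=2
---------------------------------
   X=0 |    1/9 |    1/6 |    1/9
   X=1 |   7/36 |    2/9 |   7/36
1.7580 nats

Joint entropy is H(X,Y) = -Σ_{x,y} p(x,y) log p(x,y).

Summing over all non-zero entries:
H(X,Y) = -[1/9·log_e(1/9) + 1/6·log_e(1/6) + 1/9·log_e(1/9) + 7/36·log_e(7/36) + 2/9·log_e(2/9) + 7/36·log_e(7/36)]
H(X,Y) = 1.7580 nats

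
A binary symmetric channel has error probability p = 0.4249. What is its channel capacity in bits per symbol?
0.0163 bits

For a binary symmetric channel (BSC) with error probability p:
Capacity C = 1 - H(p) bits per symbol

where H(p) = -p log₂(p) - (1-p) log₂(1-p) is the binary entropy function.

H(0.4249) = 0.9837 bits
C = 1 - 0.9837 = 0.0163 bits per symbol

This means we can reliably transmit up to 0.0163 bits of information per channel use.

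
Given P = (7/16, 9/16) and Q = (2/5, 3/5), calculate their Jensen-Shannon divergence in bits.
0.0010 bits

Jensen-Shannon divergence is:
JSD(P||Q) = 0.5 × D_KL(P||M) + 0.5 × D_KL(Q||M)
where M = 0.5 × (P + Q) is the mixture distribution.

M = 0.5 × (7/16, 9/16) + 0.5 × (2/5, 3/5) = (0.41875, 0.58125)

D_KL(P||M) = 0.0010 bits
D_KL(Q||M) = 0.0010 bits

JSD(P||Q) = 0.5 × 0.0010 + 0.5 × 0.0010 = 0.0010 bits

Unlike KL divergence, JSD is symmetric and bounded: 0 ≤ JSD ≤ log(2).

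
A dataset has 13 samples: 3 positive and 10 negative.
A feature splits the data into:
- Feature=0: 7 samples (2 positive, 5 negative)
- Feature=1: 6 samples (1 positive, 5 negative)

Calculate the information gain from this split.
0.0146 bits

Information Gain = H(Y) - H(Y|Feature)

Before split:
P(positive) = 3/13 = 0.2308
H(Y) = 0.7793 bits

After split:
Feature=0: H = 0.8631 bits (weight = 7/13)
Feature=1: H = 0.6500 bits (weight = 6/13)
H(Y|Feature) = (7/13)×0.8631 + (6/13)×0.6500 = 0.7648 bits

Information Gain = 0.7793 - 0.7648 = 0.0146 bits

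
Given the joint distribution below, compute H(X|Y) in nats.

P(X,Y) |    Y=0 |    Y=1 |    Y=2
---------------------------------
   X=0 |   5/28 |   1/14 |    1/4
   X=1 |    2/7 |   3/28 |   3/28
0.6477 nats

Using the chain rule: H(X|Y) = H(X,Y) - H(Y)

First, compute H(X,Y) = 1.6793 nats

Marginal P(Y) = (13/28, 5/28, 5/14)
H(Y) = 1.0316 nats

H(X|Y) = H(X,Y) - H(Y) = 1.6793 - 1.0316 = 0.6477 nats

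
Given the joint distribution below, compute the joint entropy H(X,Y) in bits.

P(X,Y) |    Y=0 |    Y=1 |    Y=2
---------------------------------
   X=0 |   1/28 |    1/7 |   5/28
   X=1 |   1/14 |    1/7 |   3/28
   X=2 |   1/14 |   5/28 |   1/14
3.0226 bits

Joint entropy is H(X,Y) = -Σ_{x,y} p(x,y) log p(x,y).

Summing over all non-zero entries:
H(X,Y) = -[1/28·log_2(1/28) + 1/7·log_2(1/7) + 5/28·log_2(5/28) + 1/14·log_2(1/14) + 1/7·log_2(1/7) + 3/28·log_2(3/28) + 1/14·log_2(1/14) + 5/28·log_2(5/28) + 1/14·log_2(1/14)]
H(X,Y) = 3.0226 bits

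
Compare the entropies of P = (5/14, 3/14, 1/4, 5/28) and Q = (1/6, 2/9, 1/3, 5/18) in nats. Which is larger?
Q

Computing entropies in nats:
H(P) = 1.3520
H(Q) = 1.3549

Distribution Q has higher entropy.

Intuition: The distribution closer to uniform (more spread out) has higher entropy.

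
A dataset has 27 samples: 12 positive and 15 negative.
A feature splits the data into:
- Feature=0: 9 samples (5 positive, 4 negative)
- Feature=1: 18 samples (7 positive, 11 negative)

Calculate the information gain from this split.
0.0180 bits

Information Gain = H(Y) - H(Y|Feature)

Before split:
P(positive) = 12/27 = 0.4444
H(Y) = 0.9911 bits

After split:
Feature=0: H = 0.9911 bits (weight = 9/27)
Feature=1: H = 0.9641 bits (weight = 18/27)
H(Y|Feature) = (9/27)×0.9911 + (18/27)×0.9641 = 0.9731 bits

Information Gain = 0.9911 - 0.9731 = 0.0180 bits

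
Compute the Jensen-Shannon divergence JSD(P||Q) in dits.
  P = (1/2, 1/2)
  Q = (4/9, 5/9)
0.0007 dits

Jensen-Shannon divergence is:
JSD(P||Q) = 0.5 × D_KL(P||M) + 0.5 × D_KL(Q||M)
where M = 0.5 × (P + Q) is the mixture distribution.

M = 0.5 × (1/2, 1/2) + 0.5 × (4/9, 5/9) = (17/36, 19/36)

D_KL(P||M) = 0.0007 dits
D_KL(Q||M) = 0.0007 dits

JSD(P||Q) = 0.5 × 0.0007 + 0.5 × 0.0007 = 0.0007 dits

Unlike KL divergence, JSD is symmetric and bounded: 0 ≤ JSD ≤ log(2).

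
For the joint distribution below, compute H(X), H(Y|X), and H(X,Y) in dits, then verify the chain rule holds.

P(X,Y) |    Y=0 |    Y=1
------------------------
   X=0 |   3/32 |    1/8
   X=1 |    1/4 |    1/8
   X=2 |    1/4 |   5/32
H(X,Y) = 0.7491, H(X) = 0.4631, H(Y|X) = 0.2861 (all in dits)

Chain rule: H(X,Y) = H(X) + H(Y|X)

Left side — joint entropy directly:
H(X,Y) = -Σ p(x,y) log p(x,y) = 0.7491 dits

Right side — compute H(Y|X) from the conditional distributions:
P(X) = (7/32, 3/8, 13/32), so H(X) = 0.4631 dits
H(Y|X) = Σ_x P(X=x) · H(Y|X=x):
  P(Y|X=0) = (3/7, 4/7), H(Y|X=0) = 0.2966, weight P(X=0) = 7/32
  P(Y|X=1) = (2/3, 1/3), H(Y|X=1) = 0.2764, weight P(X=1) = 3/8
  P(Y|X=2) = (8/13, 5/13), H(Y|X=2) = 0.2894, weight P(X=2) = 13/32
H(Y|X) = 0.2861 dits

H(X) + H(Y|X) = 0.4631 + 0.2861 = 0.7491 dits

Both sides equal 0.7491 dits. ✓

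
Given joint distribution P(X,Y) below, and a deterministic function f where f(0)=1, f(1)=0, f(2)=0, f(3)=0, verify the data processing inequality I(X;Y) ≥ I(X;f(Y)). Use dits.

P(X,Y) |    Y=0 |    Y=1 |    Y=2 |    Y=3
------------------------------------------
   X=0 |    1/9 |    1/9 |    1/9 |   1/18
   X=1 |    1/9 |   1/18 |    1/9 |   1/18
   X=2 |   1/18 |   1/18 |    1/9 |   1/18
I(X;Y) = 0.0069, I(X;f(Y)) = 0.0030, inequality holds: 0.0069 ≥ 0.0030

Data Processing Inequality: For any Markov chain X → Y → Z, we have I(X;Y) ≥ I(X;Z).

Here Z = f(Y) is a deterministic function of Y, forming X → Y → Z.

Original I(X;Y) = 0.0069 dits

After applying f:
P(X,Z) where Z=f(Y):
- P(X,Z=0) = P(X,Y=1) + P(X,Y=2) + P(X,Y=3)
- P(X,Z=1) = P(X,Y=0)

I(X;Z) = I(X;f(Y)) = 0.0030 dits

Verification: 0.0069 ≥ 0.0030 ✓

Information cannot be created by processing; the function f can only lose information about X.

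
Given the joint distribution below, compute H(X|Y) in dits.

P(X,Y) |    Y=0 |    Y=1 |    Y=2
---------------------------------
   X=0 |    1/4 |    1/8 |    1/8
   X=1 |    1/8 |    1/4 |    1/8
0.2826 dits

Using the chain rule: H(X|Y) = H(X,Y) - H(Y)

First, compute H(X,Y) = 0.7526 dits

Marginal P(Y) = (3/8, 3/8, 1/4)
H(Y) = 0.4700 dits

H(X|Y) = H(X,Y) - H(Y) = 0.7526 - 0.4700 = 0.2826 dits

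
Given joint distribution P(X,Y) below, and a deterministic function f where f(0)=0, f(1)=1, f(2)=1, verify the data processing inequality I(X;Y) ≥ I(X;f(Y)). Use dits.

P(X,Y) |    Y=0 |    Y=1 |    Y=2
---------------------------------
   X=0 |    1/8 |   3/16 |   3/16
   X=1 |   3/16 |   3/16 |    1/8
I(X;Y) = 0.0055, I(X;f(Y)) = 0.0040, inequality holds: 0.0055 ≥ 0.0040

Data Processing Inequality: For any Markov chain X → Y → Z, we have I(X;Y) ≥ I(X;Z).

Here Z = f(Y) is a deterministic function of Y, forming X → Y → Z.

Original I(X;Y) = 0.0055 dits

After applying f:
P(X,Z) where Z=f(Y):
- P(X,Z=0) = P(X,Y=0)
- P(X,Z=1) = P(X,Y=1) + P(X,Y=2)

I(X;Z) = I(X;f(Y)) = 0.0040 dits

Verification: 0.0055 ≥ 0.0040 ✓

Information cannot be created by processing; the function f can only lose information about X.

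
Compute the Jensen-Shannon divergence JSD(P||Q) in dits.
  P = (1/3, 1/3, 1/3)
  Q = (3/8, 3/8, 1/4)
0.0018 dits

Jensen-Shannon divergence is:
JSD(P||Q) = 0.5 × D_KL(P||M) + 0.5 × D_KL(Q||M)
where M = 0.5 × (P + Q) is the mixture distribution.

M = 0.5 × (1/3, 1/3, 1/3) + 0.5 × (3/8, 3/8, 1/4) = (0.354167, 0.354167, 7/24)

D_KL(P||M) = 0.0018 dits
D_KL(Q||M) = 0.0019 dits

JSD(P||Q) = 0.5 × 0.0018 + 0.5 × 0.0019 = 0.0018 dits

Unlike KL divergence, JSD is symmetric and bounded: 0 ≤ JSD ≤ log(2).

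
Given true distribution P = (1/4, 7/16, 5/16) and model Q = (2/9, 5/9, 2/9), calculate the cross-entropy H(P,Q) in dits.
0.4791 dits

Cross-entropy: H(P,Q) = -Σ p(x) log q(x)

Alternatively: H(P,Q) = H(P) + D_KL(P||Q)
H(P) = 0.4654 dits
D_KL(P||Q) = 0.0137 dits

H(P,Q) = 0.4654 + 0.0137 = 0.4791 dits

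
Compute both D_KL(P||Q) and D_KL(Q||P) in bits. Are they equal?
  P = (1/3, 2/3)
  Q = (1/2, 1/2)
D_KL(P||Q) = 0.0817, D_KL(Q||P) = 0.0850

KL divergence is not symmetric: D_KL(P||Q) ≠ D_KL(Q||P) in general.

D_KL(P||Q) = 0.0817 bits
D_KL(Q||P) = 0.0850 bits

No, they are not equal!

This asymmetry is why KL divergence is not a true distance metric.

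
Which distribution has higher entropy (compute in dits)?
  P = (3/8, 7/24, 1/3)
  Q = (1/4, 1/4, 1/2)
P

Computing entropies in dits:
H(P) = 0.4749
H(Q) = 0.4515

Distribution P has higher entropy.

Intuition: The distribution closer to uniform (more spread out) has higher entropy.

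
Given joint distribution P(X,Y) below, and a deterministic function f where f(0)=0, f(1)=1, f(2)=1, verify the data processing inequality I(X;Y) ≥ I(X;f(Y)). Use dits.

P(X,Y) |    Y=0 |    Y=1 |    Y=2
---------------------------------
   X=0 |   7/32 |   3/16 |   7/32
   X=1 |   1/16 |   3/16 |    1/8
I(X;Y) = 0.0119, I(X;f(Y)) = 0.0089, inequality holds: 0.0119 ≥ 0.0089

Data Processing Inequality: For any Markov chain X → Y → Z, we have I(X;Y) ≥ I(X;Z).

Here Z = f(Y) is a deterministic function of Y, forming X → Y → Z.

Original I(X;Y) = 0.0119 dits

After applying f:
P(X,Z) where Z=f(Y):
- P(X,Z=0) = P(X,Y=0)
- P(X,Z=1) = P(X,Y=1) + P(X,Y=2)

I(X;Z) = I(X;f(Y)) = 0.0089 dits

Verification: 0.0119 ≥ 0.0089 ✓

Information cannot be created by processing; the function f can only lose information about X.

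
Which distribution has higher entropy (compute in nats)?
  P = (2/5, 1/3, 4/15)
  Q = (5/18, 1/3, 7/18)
Q

Computing entropies in nats:
H(P) = 1.0852
H(Q) = 1.0893

Distribution Q has higher entropy.

Intuition: The distribution closer to uniform (more spread out) has higher entropy.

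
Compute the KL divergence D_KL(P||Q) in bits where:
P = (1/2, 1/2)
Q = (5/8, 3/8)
0.0466 bits

KL divergence: D_KL(P||Q) = Σ p(x) log(p(x)/q(x))

Computing term by term:
  x=0: 1/2 × log_2[(1/2)/(5/8)] = 1/2 × -0.3219 = -0.1610
  x=1: 1/2 × log_2[(1/2)/(3/8)] = 1/2 × 0.4150 = 0.2075

D_KL(P||Q) = 0.0466 bits

Note: KL divergence is always non-negative and equals 0 iff P = Q.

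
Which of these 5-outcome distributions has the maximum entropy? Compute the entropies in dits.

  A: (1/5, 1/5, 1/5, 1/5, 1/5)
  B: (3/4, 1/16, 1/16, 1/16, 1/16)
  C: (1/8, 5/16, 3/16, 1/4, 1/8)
A

For a discrete distribution over n outcomes, entropy is maximized by the uniform distribution.

Computing entropies:
H(A) = 0.6990 dits
H(B) = 0.3947 dits
H(C) = 0.6705 dits

The uniform distribution (where all probabilities equal 1/5) achieves the maximum entropy of log_10(5) = 0.6990 dits.

Distribution A has the highest entropy.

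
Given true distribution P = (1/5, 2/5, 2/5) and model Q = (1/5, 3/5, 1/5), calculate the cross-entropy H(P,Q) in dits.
0.5081 dits

Cross-entropy: H(P,Q) = -Σ p(x) log q(x)

Alternatively: H(P,Q) = H(P) + D_KL(P||Q)
H(P) = 0.4581 dits
D_KL(P||Q) = 0.0500 dits

H(P,Q) = 0.4581 + 0.0500 = 0.5081 dits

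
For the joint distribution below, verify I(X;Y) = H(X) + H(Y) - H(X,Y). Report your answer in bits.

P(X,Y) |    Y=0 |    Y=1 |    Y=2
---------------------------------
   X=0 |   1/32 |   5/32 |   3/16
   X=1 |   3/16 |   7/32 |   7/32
I(X;Y) = 0.0530 bits

Mutual information has multiple equivalent forms:
- I(X;Y) = H(X) - H(X|Y)
- I(X;Y) = H(Y) - H(Y|X)
- I(X;Y) = H(X) + H(Y) - H(X,Y)

Computing all quantities:
H(X) = 0.9544, H(Y) = 1.5382, H(X,Y) = 2.4396
H(X|Y) = 0.9014, H(Y|X) = 1.4852

Verification:
H(X) - H(X|Y) = 0.9544 - 0.9014 = 0.0530
H(Y) - H(Y|X) = 1.5382 - 1.4852 = 0.0530
H(X) + H(Y) - H(X,Y) = 0.9544 + 1.5382 - 2.4396 = 0.0530

All forms give I(X;Y) = 0.0530 bits. ✓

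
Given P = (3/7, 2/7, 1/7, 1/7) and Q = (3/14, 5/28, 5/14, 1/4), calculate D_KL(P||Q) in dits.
0.0958 dits

KL divergence: D_KL(P||Q) = Σ p(x) log(p(x)/q(x))

Computing term by term:
  x=0: 3/7 × log_10[(3/7)/(3/14)] = 3/7 × 0.3010 = 0.1290
  x=1: 2/7 × log_10[(2/7)/(5/28)] = 2/7 × 0.2041 = 0.0583
  x=2: 1/7 × log_10[(1/7)/(5/14)] = 1/7 × -0.3979 = -0.0568
  x=3: 1/7 × log_10[(1/7)/(1/4)] = 1/7 × -0.2430 = -0.0347

D_KL(P||Q) = 0.0958 dits

Note: KL divergence is always non-negative and equals 0 iff P = Q.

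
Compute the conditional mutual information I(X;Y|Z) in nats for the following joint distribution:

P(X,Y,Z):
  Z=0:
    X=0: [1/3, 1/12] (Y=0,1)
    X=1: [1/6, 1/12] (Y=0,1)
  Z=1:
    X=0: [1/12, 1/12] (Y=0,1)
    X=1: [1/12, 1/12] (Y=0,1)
0.0073 nats

Conditional mutual information: I(X;Y|Z) = H(X|Z) + H(Y|Z) - H(X,Y|Z)

H(Z) = 0.6365
H(X,Z) = 1.3086 → H(X|Z) = 0.6721
H(Y,Z) = 1.2425 → H(Y|Z) = 0.6059
H(X,Y,Z) = 1.9073 → H(X,Y|Z) = 1.2708

I(X;Y|Z) = 0.6721 + 0.6059 - 1.2708 = 0.0073 nats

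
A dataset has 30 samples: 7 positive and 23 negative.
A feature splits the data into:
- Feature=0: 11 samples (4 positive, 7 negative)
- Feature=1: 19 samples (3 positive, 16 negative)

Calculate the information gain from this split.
0.0385 bits

Information Gain = H(Y) - H(Y|Feature)

Before split:
P(positive) = 7/30 = 0.2333
H(Y) = 0.7838 bits

After split:
Feature=0: H = 0.9457 bits (weight = 11/30)
Feature=1: H = 0.6292 bits (weight = 19/30)
H(Y|Feature) = (11/30)×0.9457 + (19/30)×0.6292 = 0.7453 bits

Information Gain = 0.7838 - 0.7453 = 0.0385 bits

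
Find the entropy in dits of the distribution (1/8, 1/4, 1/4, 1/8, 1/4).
0.6773 dits

Shannon entropy is H(X) = -Σ p(x) log p(x).

For P = (1/8, 1/4, 1/4, 1/8, 1/4):
H = -1/8 × log_10(1/8) -1/4 × log_10(1/4) -1/4 × log_10(1/4) -1/8 × log_10(1/8) -1/4 × log_10(1/4)
H = 0.6773 dits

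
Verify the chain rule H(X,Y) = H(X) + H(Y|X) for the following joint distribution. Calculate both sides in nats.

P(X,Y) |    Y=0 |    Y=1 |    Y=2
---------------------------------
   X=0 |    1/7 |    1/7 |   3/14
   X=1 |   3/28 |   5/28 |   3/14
H(X,Y) = 1.7631, H(X) = 0.6931, H(Y|X) = 1.0700 (all in nats)

Chain rule: H(X,Y) = H(X) + H(Y|X)

Left side — joint entropy directly:
H(X,Y) = -Σ p(x,y) log p(x,y) = 1.7631 nats

Right side — compute H(Y|X) from the conditional distributions:
P(X) = (1/2, 1/2), so H(X) = 0.6931 nats
H(Y|X) = Σ_x P(X=x) · H(Y|X=x):
  P(Y|X=0) = (2/7, 2/7, 3/7), H(Y|X=0) = 1.0790, weight P(X=0) = 1/2
  P(Y|X=1) = (3/14, 5/14, 3/7), H(Y|X=1) = 1.0609, weight P(X=1) = 1/2
H(Y|X) = 1.0700 nats

H(X) + H(Y|X) = 0.6931 + 1.0700 = 1.7631 nats

Both sides equal 1.7631 nats. ✓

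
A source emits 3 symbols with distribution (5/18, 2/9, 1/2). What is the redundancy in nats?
0.0620 nats

Redundancy measures how far a source is from maximum entropy:
R = H_max - H(X)

Maximum entropy for 3 symbols: H_max = log_e(3) = 1.0986 nats
Actual entropy: H(X) = 1.0366 nats
Redundancy: R = 1.0986 - 1.0366 = 0.0620 nats

This redundancy represents potential for compression: the source could be compressed by 0.0620 nats per symbol.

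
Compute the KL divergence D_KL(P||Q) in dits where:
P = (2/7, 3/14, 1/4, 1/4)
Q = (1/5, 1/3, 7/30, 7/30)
0.0181 dits

KL divergence: D_KL(P||Q) = Σ p(x) log(p(x)/q(x))

Computing term by term:
  x=0: 2/7 × log_10[(2/7)/(1/5)] = 2/7 × 0.1549 = 0.0443
  x=1: 3/14 × log_10[(3/14)/(1/3)] = 3/14 × -0.1919 = -0.0411
  x=2: 1/4 × log_10[(1/4)/(7/30)] = 1/4 × 0.0300 = 0.0075
  x=3: 1/4 × log_10[(1/4)/(7/30)] = 1/4 × 0.0300 = 0.0075

D_KL(P||Q) = 0.0181 dits

Note: KL divergence is always non-negative and equals 0 iff P = Q.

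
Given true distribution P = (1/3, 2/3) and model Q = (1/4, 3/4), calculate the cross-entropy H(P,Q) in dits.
0.2840 dits

Cross-entropy: H(P,Q) = -Σ p(x) log q(x)

Alternatively: H(P,Q) = H(P) + D_KL(P||Q)
H(P) = 0.2764 dits
D_KL(P||Q) = 0.0075 dits

H(P,Q) = 0.2764 + 0.0075 = 0.2840 dits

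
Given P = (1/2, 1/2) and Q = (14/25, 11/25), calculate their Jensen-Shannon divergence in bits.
0.0026 bits

Jensen-Shannon divergence is:
JSD(P||Q) = 0.5 × D_KL(P||M) + 0.5 × D_KL(Q||M)
where M = 0.5 × (P + Q) is the mixture distribution.

M = 0.5 × (1/2, 1/2) + 0.5 × (14/25, 11/25) = (0.53, 0.47)

D_KL(P||M) = 0.0026 bits
D_KL(Q||M) = 0.0026 bits

JSD(P||Q) = 0.5 × 0.0026 + 0.5 × 0.0026 = 0.0026 bits

Unlike KL divergence, JSD is symmetric and bounded: 0 ≤ JSD ≤ log(2).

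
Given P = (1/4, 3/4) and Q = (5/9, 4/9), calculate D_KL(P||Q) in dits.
0.0837 dits

KL divergence: D_KL(P||Q) = Σ p(x) log(p(x)/q(x))

Computing term by term:
  x=0: 1/4 × log_10[(1/4)/(5/9)] = 1/4 × -0.3468 = -0.0867
  x=1: 3/4 × log_10[(3/4)/(4/9)] = 3/4 × 0.2272 = 0.1704

D_KL(P||Q) = 0.0837 dits

Note: KL divergence is always non-negative and equals 0 iff P = Q.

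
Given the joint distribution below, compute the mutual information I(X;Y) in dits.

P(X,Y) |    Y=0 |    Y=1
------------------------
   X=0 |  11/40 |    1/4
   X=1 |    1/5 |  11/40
0.0023 dits

Mutual information: I(X;Y) = H(X) + H(Y) - H(X,Y)

Marginals:
P(X) = (21/40, 19/40), H(X) = 0.3005 dits
P(Y) = (19/40, 21/40), H(Y) = 0.3005 dits

Joint entropy: H(X,Y) = 0.5987 dits

I(X;Y) = 0.3005 + 0.3005 - 0.5987 = 0.0023 dits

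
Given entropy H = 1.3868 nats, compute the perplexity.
4.0020

Perplexity is e^H (or exp(H) for natural log).

H = 1.3868 nats
Perplexity = e^1.3868 = 4.0020

Interpretation: The model's uncertainty is equivalent to choosing uniformly among 4.0 options.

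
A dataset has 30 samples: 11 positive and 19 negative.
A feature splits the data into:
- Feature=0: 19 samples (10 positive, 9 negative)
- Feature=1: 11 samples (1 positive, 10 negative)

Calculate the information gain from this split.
0.1549 bits

Information Gain = H(Y) - H(Y|Feature)

Before split:
P(positive) = 11/30 = 0.3667
H(Y) = 0.9481 bits

After split:
Feature=0: H = 0.9980 bits (weight = 19/30)
Feature=1: H = 0.4395 bits (weight = 11/30)
H(Y|Feature) = (19/30)×0.9980 + (11/30)×0.4395 = 0.7932 bits

Information Gain = 0.9481 - 0.7932 = 0.1549 bits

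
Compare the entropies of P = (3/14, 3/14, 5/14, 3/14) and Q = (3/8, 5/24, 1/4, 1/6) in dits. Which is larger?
P

Computing entropies in dits:
H(P) = 0.5898
H(Q) = 0.5819

Distribution P has higher entropy.

Intuition: The distribution closer to uniform (more spread out) has higher entropy.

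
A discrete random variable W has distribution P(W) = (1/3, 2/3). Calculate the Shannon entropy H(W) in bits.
0.9183 bits

Shannon entropy is H(X) = -Σ p(x) log p(x).

For P = (1/3, 2/3):
H = -1/3 × log_2(1/3) -2/3 × log_2(2/3)
H = 0.9183 bits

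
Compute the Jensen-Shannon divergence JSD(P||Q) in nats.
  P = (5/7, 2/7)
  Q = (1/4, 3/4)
0.1122 nats

Jensen-Shannon divergence is:
JSD(P||Q) = 0.5 × D_KL(P||M) + 0.5 × D_KL(Q||M)
where M = 0.5 × (P + Q) is the mixture distribution.

M = 0.5 × (5/7, 2/7) + 0.5 × (1/4, 3/4) = (0.482143, 0.517857)

D_KL(P||M) = 0.1108 nats
D_KL(Q||M) = 0.1136 nats

JSD(P||Q) = 0.5 × 0.1108 + 0.5 × 0.1136 = 0.1122 nats

Unlike KL divergence, JSD is symmetric and bounded: 0 ≤ JSD ≤ log(2).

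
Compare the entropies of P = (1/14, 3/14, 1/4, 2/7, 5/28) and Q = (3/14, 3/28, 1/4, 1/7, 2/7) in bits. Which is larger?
Q

Computing entropies in bits:
H(P) = 2.2084
H(Q) = 2.2389

Distribution Q has higher entropy.

Intuition: The distribution closer to uniform (more spread out) has higher entropy.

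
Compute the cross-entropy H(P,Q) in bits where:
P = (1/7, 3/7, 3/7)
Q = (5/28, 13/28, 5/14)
1.4661 bits

Cross-entropy: H(P,Q) = -Σ p(x) log q(x)

Alternatively: H(P,Q) = H(P) + D_KL(P||Q)
H(P) = 1.4488 bits
D_KL(P||Q) = 0.0172 bits

H(P,Q) = 1.4488 + 0.0172 = 1.4661 bits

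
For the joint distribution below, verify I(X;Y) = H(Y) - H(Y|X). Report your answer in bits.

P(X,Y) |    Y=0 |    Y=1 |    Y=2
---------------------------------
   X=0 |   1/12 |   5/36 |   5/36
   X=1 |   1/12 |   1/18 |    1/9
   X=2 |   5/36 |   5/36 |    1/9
I(X;Y) = 0.0264 bits

Mutual information has multiple equivalent forms:
- I(X;Y) = H(X) - H(X|Y)
- I(X;Y) = H(Y) - H(Y|X)
- I(X;Y) = H(X) + H(Y) - H(X,Y)

Computing all quantities:
H(X) = 1.5605, H(Y) = 1.5816, H(X,Y) = 3.1158
H(X|Y) = 1.5342, H(Y|X) = 1.5553

Verification:
H(X) - H(X|Y) = 1.5605 - 1.5342 = 0.0264
H(Y) - H(Y|X) = 1.5816 - 1.5553 = 0.0264
H(X) + H(Y) - H(X,Y) = 1.5605 + 1.5816 - 3.1158 = 0.0264

All forms give I(X;Y) = 0.0264 bits. ✓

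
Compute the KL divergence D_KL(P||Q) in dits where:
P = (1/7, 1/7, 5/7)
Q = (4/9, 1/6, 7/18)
0.1086 dits

KL divergence: D_KL(P||Q) = Σ p(x) log(p(x)/q(x))

Computing term by term:
  x=0: 1/7 × log_10[(1/7)/(4/9)] = 1/7 × -0.4929 = -0.0704
  x=1: 1/7 × log_10[(1/7)/(1/6)] = 1/7 × -0.0669 = -0.0096
  x=2: 5/7 × log_10[(5/7)/(7/18)] = 5/7 × 0.2640 = 0.1886

D_KL(P||Q) = 0.1086 dits

Note: KL divergence is always non-negative and equals 0 iff P = Q.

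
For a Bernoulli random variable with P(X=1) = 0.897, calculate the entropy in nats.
0.3316 nats

The binary entropy function is:
H(p) = -p log(p) - (1-p) log(1-p)

H(0.897) = -0.897 × log_e(0.897) - 0.103 × log_e(0.103)
H(0.897) = 0.3316 nats

Note: Binary entropy is maximized at p=0.5 (H=1 bit) and minimized at p=0 or p=1 (H=0).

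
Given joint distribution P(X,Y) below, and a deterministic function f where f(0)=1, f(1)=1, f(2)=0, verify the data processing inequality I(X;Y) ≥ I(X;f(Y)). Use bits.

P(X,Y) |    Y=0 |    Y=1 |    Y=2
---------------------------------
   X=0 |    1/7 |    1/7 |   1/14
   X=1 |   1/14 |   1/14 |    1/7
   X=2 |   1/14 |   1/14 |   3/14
I(X;Y) = 0.0949, I(X;f(Y)) = 0.0949, inequality holds: 0.0949 ≥ 0.0949

Data Processing Inequality: For any Markov chain X → Y → Z, we have I(X;Y) ≥ I(X;Z).

Here Z = f(Y) is a deterministic function of Y, forming X → Y → Z.

Original I(X;Y) = 0.0949 bits

After applying f:
P(X,Z) where Z=f(Y):
- P(X,Z=0) = P(X,Y=2)
- P(X,Z=1) = P(X,Y=0) + P(X,Y=1)

I(X;Z) = I(X;f(Y)) = 0.0949 bits

Verification: 0.0949 ≥ 0.0949 ✓

Information cannot be created by processing; the function f can only lose information about X.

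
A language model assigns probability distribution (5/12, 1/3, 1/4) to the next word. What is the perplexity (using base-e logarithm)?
2.9375

Perplexity is e^H (or exp(H) for natural log).

First, H = -Σ p log p = 1.0776 nats
Perplexity = e^1.0776 = 2.9375

Interpretation: The model's uncertainty is equivalent to choosing uniformly among 2.9 options.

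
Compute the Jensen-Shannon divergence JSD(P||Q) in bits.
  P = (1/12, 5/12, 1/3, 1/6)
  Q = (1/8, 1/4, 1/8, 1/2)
0.1166 bits

Jensen-Shannon divergence is:
JSD(P||Q) = 0.5 × D_KL(P||M) + 0.5 × D_KL(Q||M)
where M = 0.5 × (P + Q) is the mixture distribution.

M = 0.5 × (1/12, 5/12, 1/3, 1/6) + 0.5 × (1/8, 1/4, 1/8, 1/2) = (0.104167, 1/3, 0.229167, 1/3)

D_KL(P||M) = 0.1208 bits
D_KL(Q||M) = 0.1123 bits

JSD(P||Q) = 0.5 × 0.1208 + 0.5 × 0.1123 = 0.1166 bits

Unlike KL divergence, JSD is symmetric and bounded: 0 ≤ JSD ≤ log(2).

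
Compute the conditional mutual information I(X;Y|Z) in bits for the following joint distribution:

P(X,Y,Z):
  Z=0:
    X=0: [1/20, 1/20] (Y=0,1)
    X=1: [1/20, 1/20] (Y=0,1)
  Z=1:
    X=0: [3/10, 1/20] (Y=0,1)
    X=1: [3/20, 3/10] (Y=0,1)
0.1706 bits

Conditional mutual information: I(X;Y|Z) = H(X|Z) + H(Y|Z) - H(X,Y|Z)

H(Z) = 0.7219
H(X,Z) = 1.7129 → H(X|Z) = 0.9910
H(Y,Z) = 1.7129 → H(Y|Z) = 0.9910
H(X,Y,Z) = 2.5332 → H(X,Y|Z) = 1.8113

I(X;Y|Z) = 0.9910 + 0.9910 - 1.8113 = 0.1706 bits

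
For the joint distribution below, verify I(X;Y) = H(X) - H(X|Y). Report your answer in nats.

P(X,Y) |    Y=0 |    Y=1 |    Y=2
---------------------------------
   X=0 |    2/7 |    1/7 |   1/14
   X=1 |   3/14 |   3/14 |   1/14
I(X;Y) = 0.0123 nats

Mutual information has multiple equivalent forms:
- I(X;Y) = H(X) - H(X|Y)
- I(X;Y) = H(Y) - H(Y|X)
- I(X;Y) = H(X) + H(Y) - H(X,Y)

Computing all quantities:
H(X) = 0.6931, H(Y) = 0.9923, H(X,Y) = 1.6731
H(X|Y) = 0.6808, H(Y|X) = 0.9800

Verification:
H(X) - H(X|Y) = 0.6931 - 0.6808 = 0.0123
H(Y) - H(Y|X) = 0.9923 - 0.9800 = 0.0123
H(X) + H(Y) - H(X,Y) = 0.6931 + 0.9923 - 1.6731 = 0.0123

All forms give I(X;Y) = 0.0123 nats. ✓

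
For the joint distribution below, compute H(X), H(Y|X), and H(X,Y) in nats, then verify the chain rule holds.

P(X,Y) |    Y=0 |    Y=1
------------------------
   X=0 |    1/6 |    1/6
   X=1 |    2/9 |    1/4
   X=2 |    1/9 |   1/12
H(X,Y) = 1.7293, H(X) = 1.0389, H(Y|X) = 0.6903 (all in nats)

Chain rule: H(X,Y) = H(X) + H(Y|X)

Left side — joint entropy directly:
H(X,Y) = -Σ p(x,y) log p(x,y) = 1.7293 nats

Right side — compute H(Y|X) from the conditional distributions:
P(X) = (1/3, 17/36, 7/36), so H(X) = 1.0389 nats
H(Y|X) = Σ_x P(X=x) · H(Y|X=x):
  P(Y|X=0) = (1/2, 1/2), H(Y|X=0) = 0.6931, weight P(X=0) = 1/3
  P(Y|X=1) = (8/17, 9/17), H(Y|X=1) = 0.6914, weight P(X=1) = 17/36
  P(Y|X=2) = (4/7, 3/7), H(Y|X=2) = 0.6829, weight P(X=2) = 7/36
H(Y|X) = 0.6903 nats

H(X) + H(Y|X) = 1.0389 + 0.6903 = 1.7293 nats

Both sides equal 1.7293 nats. ✓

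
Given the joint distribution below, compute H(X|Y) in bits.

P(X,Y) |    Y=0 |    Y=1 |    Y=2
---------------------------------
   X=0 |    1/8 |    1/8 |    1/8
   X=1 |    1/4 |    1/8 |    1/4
0.9387 bits

Using the chain rule: H(X|Y) = H(X,Y) - H(Y)

First, compute H(X,Y) = 2.5000 bits

Marginal P(Y) = (3/8, 1/4, 3/8)
H(Y) = 1.5613 bits

H(X|Y) = H(X,Y) - H(Y) = 2.5000 - 1.5613 = 0.9387 bits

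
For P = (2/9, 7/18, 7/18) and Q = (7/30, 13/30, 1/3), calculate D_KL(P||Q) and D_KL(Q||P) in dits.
D_KL(P||Q) = 0.0030, D_KL(Q||P) = 0.0030

KL divergence is not symmetric: D_KL(P||Q) ≠ D_KL(Q||P) in general.

D_KL(P||Q) = 0.0030 dits
D_KL(Q||P) = 0.0030 dits

In this case they happen to be equal (to 4 decimal places).

This asymmetry is why KL divergence is not a true distance metric.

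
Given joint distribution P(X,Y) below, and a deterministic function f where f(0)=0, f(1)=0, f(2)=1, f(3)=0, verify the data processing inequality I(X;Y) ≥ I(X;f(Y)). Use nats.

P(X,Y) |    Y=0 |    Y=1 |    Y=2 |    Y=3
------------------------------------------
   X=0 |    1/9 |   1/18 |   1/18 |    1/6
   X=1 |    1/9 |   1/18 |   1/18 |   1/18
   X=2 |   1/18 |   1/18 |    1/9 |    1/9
I(X;Y) = 0.0450, I(X;f(Y)) = 0.0190, inequality holds: 0.0450 ≥ 0.0190

Data Processing Inequality: For any Markov chain X → Y → Z, we have I(X;Y) ≥ I(X;Z).

Here Z = f(Y) is a deterministic function of Y, forming X → Y → Z.

Original I(X;Y) = 0.0450 nats

After applying f:
P(X,Z) where Z=f(Y):
- P(X,Z=0) = P(X,Y=0) + P(X,Y=1) + P(X,Y=3)
- P(X,Z=1) = P(X,Y=2)

I(X;Z) = I(X;f(Y)) = 0.0190 nats

Verification: 0.0450 ≥ 0.0190 ✓

Information cannot be created by processing; the function f can only lose information about X.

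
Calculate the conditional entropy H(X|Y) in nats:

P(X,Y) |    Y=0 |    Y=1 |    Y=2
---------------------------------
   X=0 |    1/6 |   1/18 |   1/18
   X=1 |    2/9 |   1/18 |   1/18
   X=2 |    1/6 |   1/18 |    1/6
1.0520 nats

Using the chain rule: H(X|Y) = H(X,Y) - H(Y)

First, compute H(X,Y) = 2.0330 nats

Marginal P(Y) = (5/9, 1/6, 5/18)
H(Y) = 0.9810 nats

H(X|Y) = H(X,Y) - H(Y) = 2.0330 - 0.9810 = 1.0520 nats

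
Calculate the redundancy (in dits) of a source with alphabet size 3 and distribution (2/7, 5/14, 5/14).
0.0023 dits

Redundancy measures how far a source is from maximum entropy:
R = H_max - H(X)

Maximum entropy for 3 symbols: H_max = log_10(3) = 0.4771 dits
Actual entropy: H(X) = 0.4748 dits
Redundancy: R = 0.4771 - 0.4748 = 0.0023 dits

This redundancy represents potential for compression: the source could be compressed by 0.0023 dits per symbol.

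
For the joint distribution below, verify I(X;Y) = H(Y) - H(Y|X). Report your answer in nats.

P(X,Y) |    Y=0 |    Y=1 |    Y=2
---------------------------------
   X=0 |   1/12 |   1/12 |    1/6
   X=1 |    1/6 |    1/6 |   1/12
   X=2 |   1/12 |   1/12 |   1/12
I(X;Y) = 0.0378 nats

Mutual information has multiple equivalent forms:
- I(X;Y) = H(X) - H(X|Y)
- I(X;Y) = H(Y) - H(Y|X)
- I(X;Y) = H(X) + H(Y) - H(X,Y)

Computing all quantities:
H(X) = 1.0776, H(Y) = 1.0986, H(X,Y) = 2.1383
H(X|Y) = 1.0397, H(Y|X) = 1.0608

Verification:
H(X) - H(X|Y) = 1.0776 - 1.0397 = 0.0378
H(Y) - H(Y|X) = 1.0986 - 1.0608 = 0.0378
H(X) + H(Y) - H(X,Y) = 1.0776 + 1.0986 - 2.1383 = 0.0378

All forms give I(X;Y) = 0.0378 nats. ✓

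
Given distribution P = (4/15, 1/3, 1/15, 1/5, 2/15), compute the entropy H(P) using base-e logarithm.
1.4898 nats

Shannon entropy is H(X) = -Σ p(x) log p(x).

For P = (4/15, 1/3, 1/15, 1/5, 2/15):
H = -4/15 × log_e(4/15) -1/3 × log_e(1/3) -1/15 × log_e(1/15) -1/5 × log_e(1/5) -2/15 × log_e(2/15)
H = 1.4898 nats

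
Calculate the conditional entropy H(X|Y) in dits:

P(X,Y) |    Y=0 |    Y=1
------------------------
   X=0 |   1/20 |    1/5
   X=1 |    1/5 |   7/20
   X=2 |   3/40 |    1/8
0.4276 dits

Using the chain rule: H(X|Y) = H(X,Y) - H(Y)

First, compute H(X,Y) = 0.7015 dits

Marginal P(Y) = (13/40, 27/40)
H(Y) = 0.2739 dits

H(X|Y) = H(X,Y) - H(Y) = 0.7015 - 0.2739 = 0.4276 dits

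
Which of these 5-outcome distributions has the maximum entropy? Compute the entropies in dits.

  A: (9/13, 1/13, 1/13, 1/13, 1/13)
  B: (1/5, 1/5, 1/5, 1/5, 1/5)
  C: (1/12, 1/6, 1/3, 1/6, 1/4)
B

For a discrete distribution over n outcomes, entropy is maximized by the uniform distribution.

Computing entropies:
H(A) = 0.4533 dits
H(B) = 0.6990 dits
H(C) = 0.6589 dits

The uniform distribution (where all probabilities equal 1/5) achieves the maximum entropy of log_10(5) = 0.6990 dits.

Distribution B has the highest entropy.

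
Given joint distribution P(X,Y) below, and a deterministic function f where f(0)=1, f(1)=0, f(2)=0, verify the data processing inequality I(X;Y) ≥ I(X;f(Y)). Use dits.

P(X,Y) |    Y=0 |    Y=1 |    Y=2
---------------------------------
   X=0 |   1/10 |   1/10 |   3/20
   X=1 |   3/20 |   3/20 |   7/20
I(X;Y) = 0.0024, I(X;f(Y)) = 0.0008, inequality holds: 0.0024 ≥ 0.0008

Data Processing Inequality: For any Markov chain X → Y → Z, we have I(X;Y) ≥ I(X;Z).

Here Z = f(Y) is a deterministic function of Y, forming X → Y → Z.

Original I(X;Y) = 0.0024 dits

After applying f:
P(X,Z) where Z=f(Y):
- P(X,Z=0) = P(X,Y=1) + P(X,Y=2)
- P(X,Z=1) = P(X,Y=0)

I(X;Z) = I(X;f(Y)) = 0.0008 dits

Verification: 0.0024 ≥ 0.0008 ✓

Information cannot be created by processing; the function f can only lose information about X.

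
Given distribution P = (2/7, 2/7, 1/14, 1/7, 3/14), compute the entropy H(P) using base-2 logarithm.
2.1820 bits

Shannon entropy is H(X) = -Σ p(x) log p(x).

For P = (2/7, 2/7, 1/14, 1/7, 3/14):
H = -2/7 × log_2(2/7) -2/7 × log_2(2/7) -1/14 × log_2(1/14) -1/7 × log_2(1/7) -3/14 × log_2(3/14)
H = 2.1820 bits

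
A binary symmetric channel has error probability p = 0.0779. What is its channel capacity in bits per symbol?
0.6053 bits

For a binary symmetric channel (BSC) with error probability p:
Capacity C = 1 - H(p) bits per symbol

where H(p) = -p log₂(p) - (1-p) log₂(1-p) is the binary entropy function.

H(0.0779) = 0.3947 bits
C = 1 - 0.3947 = 0.6053 bits per symbol

This means we can reliably transmit up to 0.6053 bits of information per channel use.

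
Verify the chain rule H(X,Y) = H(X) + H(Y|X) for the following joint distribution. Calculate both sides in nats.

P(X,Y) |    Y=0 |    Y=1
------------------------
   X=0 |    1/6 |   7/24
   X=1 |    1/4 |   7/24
H(X,Y) = 1.3640, H(X) = 0.6897, H(Y|X) = 0.6743 (all in nats)

Chain rule: H(X,Y) = H(X) + H(Y|X)

Left side — joint entropy directly:
H(X,Y) = -Σ p(x,y) log p(x,y) = 1.3640 nats

Right side — compute H(Y|X) from the conditional distributions:
P(X) = (11/24, 13/24), so H(X) = 0.6897 nats
H(Y|X) = Σ_x P(X=x) · H(Y|X=x):
  P(Y|X=0) = (4/11, 7/11), H(Y|X=0) = 0.6555, weight P(X=0) = 11/24
  P(Y|X=1) = (6/13, 7/13), H(Y|X=1) = 0.6902, weight P(X=1) = 13/24
H(Y|X) = 0.6743 nats

H(X) + H(Y|X) = 0.6897 + 0.6743 = 1.3640 nats

Both sides equal 1.3640 nats. ✓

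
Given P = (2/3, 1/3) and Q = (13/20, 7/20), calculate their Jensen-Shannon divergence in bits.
0.0002 bits

Jensen-Shannon divergence is:
JSD(P||Q) = 0.5 × D_KL(P||M) + 0.5 × D_KL(Q||M)
where M = 0.5 × (P + Q) is the mixture distribution.

M = 0.5 × (2/3, 1/3) + 0.5 × (13/20, 7/20) = (0.658333, 0.341667)

D_KL(P||M) = 0.0002 bits
D_KL(Q||M) = 0.0002 bits

JSD(P||Q) = 0.5 × 0.0002 + 0.5 × 0.0002 = 0.0002 bits

Unlike KL divergence, JSD is symmetric and bounded: 0 ≤ JSD ≤ log(2).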